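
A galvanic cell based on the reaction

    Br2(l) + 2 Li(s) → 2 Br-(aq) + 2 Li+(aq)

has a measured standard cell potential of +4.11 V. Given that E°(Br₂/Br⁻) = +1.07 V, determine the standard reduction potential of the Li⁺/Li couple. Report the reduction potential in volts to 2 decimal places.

−3.04 V

In the reaction as written the Br₂/Br⁻ couple is reduced (cathode) and Li⁺/Li is oxidized (anode), so E°cell = E°(Br₂/Br⁻) − E°(Li⁺/Li).
E°(Li⁺/Li) = E°(cathode) − E°cell = +1.07 − (+4.11) = −3.04 V.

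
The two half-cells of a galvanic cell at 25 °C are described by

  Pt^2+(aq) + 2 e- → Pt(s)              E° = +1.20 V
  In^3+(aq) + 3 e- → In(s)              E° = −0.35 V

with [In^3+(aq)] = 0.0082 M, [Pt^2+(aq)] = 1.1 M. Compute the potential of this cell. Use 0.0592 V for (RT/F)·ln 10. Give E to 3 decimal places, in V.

+1.592 V

Pt²⁺/Pt is reduced (cathode, E° = +1.20 V) and In³⁺/In is oxidized (anode).
E°cell = +1.20 − (−0.35) = +1.55 V, with n = 6 electrons transferred.
Balancing gives 3 Pt^2+(aq) + 2 In(s) → 3 Pt(s) + 2 In^3+(aq); hence Q = [In^3+(aq)]^2 / [Pt^2+(aq)]^3 = 5.05×10^−5 (log Q = −4.297).
By the Nernst equation, E = +1.55 − (0.0592/6)·(−4.297) = +1.592 V.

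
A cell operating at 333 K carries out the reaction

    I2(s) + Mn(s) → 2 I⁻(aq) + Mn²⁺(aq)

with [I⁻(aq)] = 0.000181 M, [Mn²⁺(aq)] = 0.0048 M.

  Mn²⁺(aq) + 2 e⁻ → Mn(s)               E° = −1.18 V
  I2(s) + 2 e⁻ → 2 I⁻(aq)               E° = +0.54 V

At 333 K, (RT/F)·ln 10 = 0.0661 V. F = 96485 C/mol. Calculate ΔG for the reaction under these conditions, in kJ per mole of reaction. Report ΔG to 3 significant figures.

−394 kJ/mol

With I₂/I⁻ reduced at the cathode, E°cell = +0.54 − (−1.18) = +1.72 V and n = 2.
The reaction quotient is [I⁻(aq)]^2·[Mn²⁺(aq)] = 1.57×10^−10; by Nernst, E = +1.72 − (0.0661/2)(−9.803) = +2.0440 V.
Finally ΔG = −nFE = −(2)(96485 C/mol)(+2.0440 V) = −394 kJ/mol.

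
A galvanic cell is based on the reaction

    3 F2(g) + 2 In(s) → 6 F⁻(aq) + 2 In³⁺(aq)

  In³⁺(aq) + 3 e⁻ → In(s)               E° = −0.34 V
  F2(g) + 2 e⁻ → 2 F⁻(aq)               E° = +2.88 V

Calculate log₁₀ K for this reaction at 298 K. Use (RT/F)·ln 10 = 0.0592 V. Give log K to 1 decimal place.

log K = 326.4

The F₂/F⁻ couple is reduced (cathode); E°cell = +2.88 − (−0.34) = +3.22 V with n = 6.
At equilibrium E = 0, so log K = nE°cell / 0.0592 = (6)(+3.22) / 0.0592 = 326.4.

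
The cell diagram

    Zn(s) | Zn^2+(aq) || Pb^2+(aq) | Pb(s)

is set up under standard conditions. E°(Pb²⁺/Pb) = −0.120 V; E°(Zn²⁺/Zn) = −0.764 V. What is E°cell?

By convention the left-hand electrode in cell notation is the anode (oxidation) and the right-hand electrode is the cathode (reduction).
E°cell = E°(right) − E°(left) = −0.120 − (−0.764) = +0.644 V.

+0.644 V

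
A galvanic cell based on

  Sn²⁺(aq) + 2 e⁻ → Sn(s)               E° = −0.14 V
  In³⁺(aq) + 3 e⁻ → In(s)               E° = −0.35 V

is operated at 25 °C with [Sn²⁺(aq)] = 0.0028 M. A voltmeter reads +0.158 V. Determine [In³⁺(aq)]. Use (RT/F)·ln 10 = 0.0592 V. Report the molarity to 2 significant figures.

The Sn²⁺/Sn couple has the larger reduction potential, so it is the cathode: E°cell = −0.14 − (−0.35) = +0.21 V and n = 6.
Since E = E° − (0.0592/n)·log Q, log Q = n(E° − E)/0.0592 = 5.270.
The balanced reaction is 3 Sn²⁺(aq) + 2 In(s) → 3 Sn(s) + 2 In³⁺(aq), so Q = [In³⁺(aq)]^2 / [Sn²⁺(aq)]^3.
Solving for the unknown gives log [In³⁺(aq)] = −1.194, so [In³⁺(aq)] ≈ 0.064 M.

0.064 M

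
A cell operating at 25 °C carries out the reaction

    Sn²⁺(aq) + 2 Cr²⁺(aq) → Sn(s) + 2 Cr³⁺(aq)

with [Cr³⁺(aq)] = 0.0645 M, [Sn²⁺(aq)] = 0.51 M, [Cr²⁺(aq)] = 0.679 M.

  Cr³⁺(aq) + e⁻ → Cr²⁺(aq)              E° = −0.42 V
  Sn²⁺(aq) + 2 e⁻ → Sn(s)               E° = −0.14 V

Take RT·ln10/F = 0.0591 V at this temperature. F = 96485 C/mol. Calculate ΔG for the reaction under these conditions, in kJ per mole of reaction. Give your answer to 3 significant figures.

−64.0 kJ/mol

E°cell = −0.14 − (−0.42) = +0.28 V; the balanced reaction transfers n = 2 electrons.
The reaction quotient is [Cr³⁺(aq)]^2 / ([Sn²⁺(aq)]·[Cr²⁺(aq)]^2) = 0.0177; by Nernst, E = +0.28 − (0.0591/2)(−1.752) = +0.3318 V.
Finally ΔG = −nFE = −(2)(96485 C/mol)(+0.3318 V) = −64.0 kJ/mol.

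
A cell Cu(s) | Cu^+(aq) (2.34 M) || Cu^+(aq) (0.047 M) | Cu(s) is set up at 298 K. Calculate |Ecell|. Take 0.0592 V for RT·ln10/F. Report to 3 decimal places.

0.100 V

For a concentration cell E°cell = 0, since both electrodes use the same couple.
The compartment with the higher Cu^+(aq) concentration (2.34 M) acts as the cathode; ions are reduced there and produced at the dilute (0.047 M) anode.
With n = 1, Ecell = −(0.0592/1)·log([dilute]/[conc]) = −(0.0592/1)·log(0.047/2.34) = +0.100 V.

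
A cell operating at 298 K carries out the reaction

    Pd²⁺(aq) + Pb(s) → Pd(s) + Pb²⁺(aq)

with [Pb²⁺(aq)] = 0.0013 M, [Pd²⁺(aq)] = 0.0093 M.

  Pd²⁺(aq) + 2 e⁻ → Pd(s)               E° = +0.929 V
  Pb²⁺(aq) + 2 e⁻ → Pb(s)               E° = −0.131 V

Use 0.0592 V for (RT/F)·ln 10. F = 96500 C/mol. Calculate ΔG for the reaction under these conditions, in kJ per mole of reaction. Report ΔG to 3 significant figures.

−209 kJ/mol

E°cell = +0.929 − (−0.131) = +1.060 V; the balanced reaction transfers n = 2 electrons.
The reaction quotient is [Pb²⁺(aq)] / [Pd²⁺(aq)] = 0.14; by Nernst, E = +1.060 − (0.0592/2)(−0.855) = +1.0853 V.
ΔG = −nFE = −(2)(96500)(+1.0853) J/mol = −209 kJ/mol.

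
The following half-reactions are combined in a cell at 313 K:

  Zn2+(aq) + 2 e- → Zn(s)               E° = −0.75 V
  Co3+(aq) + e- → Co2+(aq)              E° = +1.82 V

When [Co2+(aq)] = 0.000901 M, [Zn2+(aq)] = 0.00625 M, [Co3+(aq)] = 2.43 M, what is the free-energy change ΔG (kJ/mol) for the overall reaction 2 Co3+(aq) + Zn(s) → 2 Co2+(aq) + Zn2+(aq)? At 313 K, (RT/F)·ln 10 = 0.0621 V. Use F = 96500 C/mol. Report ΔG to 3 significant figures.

−550 kJ/mol

The standard cell potential is +1.82 − (−0.75) = +2.57 V, with n = 2 electrons in the balanced equation.
Q = ([Co2+(aq)]^2·[Zn2+(aq)]) / [Co3+(aq)]^2 = 8.59×10^−10, so log Q = −9.066 and E = +2.57 − (0.0621/2)(−9.066) = +2.8515 V.
Then ΔG = −nFE = −2 × 96500 × +2.8515 J/mol = −550 kJ/mol.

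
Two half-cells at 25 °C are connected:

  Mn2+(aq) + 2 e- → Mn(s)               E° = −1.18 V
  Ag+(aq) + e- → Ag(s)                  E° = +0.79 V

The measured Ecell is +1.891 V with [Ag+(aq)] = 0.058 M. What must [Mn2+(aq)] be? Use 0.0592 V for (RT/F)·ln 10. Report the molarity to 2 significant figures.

1.6 M

The Ag⁺/Ag couple has the larger reduction potential, so it is the cathode: E°cell = +0.79 − (−1.18) = +1.97 V and n = 2.
Rearranging E = E° − (0.0592/n)·log Q gives log Q = 2(+1.97 − (+1.891))/0.0592 = 2.669.
The balanced reaction is 2 Ag+(aq) + Mn(s) → 2 Ag(s) + Mn2+(aq), so Q = [Mn2+(aq)] / [Ag+(aq)]^2.
Substituting the known concentrations and solving, log [Mn2+(aq)] = 0.196 and [Mn2+(aq)] = 1.6 M.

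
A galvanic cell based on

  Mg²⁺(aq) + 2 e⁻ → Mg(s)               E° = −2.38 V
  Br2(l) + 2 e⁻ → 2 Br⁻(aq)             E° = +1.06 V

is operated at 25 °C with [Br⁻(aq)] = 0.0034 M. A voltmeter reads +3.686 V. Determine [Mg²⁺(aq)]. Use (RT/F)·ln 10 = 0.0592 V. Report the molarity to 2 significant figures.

With Br₂/Br⁻ at the cathode and Mg²⁺/Mg at the anode, E°cell = +1.06 − (−2.38) = +3.44 V (n = 2).
Rearranging E = E° − (0.0592/n)·log Q gives log Q = 2(+3.44 − (+3.686))/0.0592 = −8.311.
The balanced reaction is Br2(l) + Mg(s) → 2 Br⁻(aq) + Mg²⁺(aq), so Q = [Br⁻(aq)]^2·[Mg²⁺(aq)].
Isolating [Mg²⁺(aq)] in Q = 10^{−8.311} yields log [Mg²⁺(aq)] = −3.374, i.e. 0.00042 M.

0.00042 M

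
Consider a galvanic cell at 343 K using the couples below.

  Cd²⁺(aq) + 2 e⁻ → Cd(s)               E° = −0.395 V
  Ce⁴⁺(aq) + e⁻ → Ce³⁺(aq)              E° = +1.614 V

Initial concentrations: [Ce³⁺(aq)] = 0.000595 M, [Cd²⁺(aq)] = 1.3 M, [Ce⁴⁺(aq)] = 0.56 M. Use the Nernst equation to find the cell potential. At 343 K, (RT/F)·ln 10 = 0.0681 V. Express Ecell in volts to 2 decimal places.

Ce⁴⁺/Ce³⁺ is reduced (cathode, E° = +1.614 V) and Cd²⁺/Cd is oxidized (anode).
The standard potential is +1.614 − (−0.395) = +2.009 V and the balanced reaction transfers n = 2 electrons.
For the overall reaction 2 Ce⁴⁺(aq) + Cd(s) → 2 Ce³⁺(aq) + Cd²⁺(aq), Q = ([Ce³⁺(aq)]^2·[Cd²⁺(aq)]) / [Ce⁴⁺(aq)]^2 = 1.47×10^−6, giving log Q = −5.833.
E = E° − (0.0681/n)·log Q = +2.009 − (0.0681/2)(−5.833) = +2.21 V.

+2.21 V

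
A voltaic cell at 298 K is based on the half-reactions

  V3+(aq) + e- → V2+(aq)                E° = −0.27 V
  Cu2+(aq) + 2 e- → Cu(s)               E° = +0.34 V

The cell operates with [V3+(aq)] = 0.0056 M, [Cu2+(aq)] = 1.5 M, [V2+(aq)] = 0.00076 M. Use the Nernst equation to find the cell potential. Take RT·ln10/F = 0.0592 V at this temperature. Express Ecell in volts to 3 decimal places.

+0.564 V

Since E°(Cu²⁺/Cu) > E°(V³⁺/V²⁺), Cu²⁺/Cu serves as the cathode.
E°cell = E°cat − E°an = +0.34 − (−0.27) = +0.61 V; n = 2.
For the overall reaction Cu2+(aq) + 2 V2+(aq) → Cu(s) + 2 V3+(aq), Q = [V3+(aq)]^2 / ([Cu2+(aq)]·[V2+(aq)]^2) = 36.2, giving log Q = 1.559.
Applying E = E° − (RT ln10/nF)·log Q gives +0.61 − (0.0592/2)(1.559) = +0.564 V.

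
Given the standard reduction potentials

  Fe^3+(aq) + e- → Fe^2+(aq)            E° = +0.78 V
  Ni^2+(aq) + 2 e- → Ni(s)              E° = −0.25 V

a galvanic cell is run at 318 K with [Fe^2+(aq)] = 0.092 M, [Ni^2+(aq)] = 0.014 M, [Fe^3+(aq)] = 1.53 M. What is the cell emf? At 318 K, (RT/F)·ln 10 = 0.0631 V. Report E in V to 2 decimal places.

+1.17 V

The Fe³⁺/Fe²⁺ couple has the more positive E°, so it is the cathode; Ni²⁺/Ni is the anode.
The standard potential is +0.78 − (−0.25) = +1.03 V and the balanced reaction transfers n = 2 electrons.
Balancing gives 2 Fe^3+(aq) + Ni(s) → 2 Fe^2+(aq) + Ni^2+(aq); hence Q = ([Fe^2+(aq)]^2·[Ni^2+(aq)]) / [Fe^3+(aq)]^2 = 5.06×10^−5 (log Q = −4.296).
E = E° − (0.0631/n)·log Q = +1.03 − (0.0631/2)(−4.296) = +1.17 V.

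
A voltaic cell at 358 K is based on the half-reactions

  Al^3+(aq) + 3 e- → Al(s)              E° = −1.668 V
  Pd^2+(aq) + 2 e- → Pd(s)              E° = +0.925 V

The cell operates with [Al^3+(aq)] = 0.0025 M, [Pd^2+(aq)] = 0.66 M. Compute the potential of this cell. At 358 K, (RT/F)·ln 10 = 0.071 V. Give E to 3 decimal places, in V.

+2.648 V

Since E°(Pd²⁺/Pd) > E°(Al³⁺/Al), Pd²⁺/Pd serves as the cathode.
The standard potential is +0.925 − (−1.668) = +2.593 V and the balanced reaction transfers n = 6 electrons.
For the overall reaction 3 Pd^2+(aq) + 2 Al(s) → 3 Pd(s) + 2 Al^3+(aq), Q = [Al^3+(aq)]^2 / [Pd^2+(aq)]^3 = 2.17×10^−5, giving log Q = −4.663.
Applying E = E° − (RT ln10/nF)·log Q gives +2.593 − (0.071/6)(−4.663) = +2.648 V.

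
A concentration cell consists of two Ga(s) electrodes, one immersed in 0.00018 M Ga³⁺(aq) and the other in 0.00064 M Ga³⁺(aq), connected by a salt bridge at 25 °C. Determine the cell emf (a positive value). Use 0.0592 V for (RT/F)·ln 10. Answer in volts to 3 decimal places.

For a concentration cell E°cell = 0, since both electrodes use the same couple.
The compartment with the higher Ga³⁺(aq) concentration (0.00064 M) acts as the cathode; ions are reduced there and produced at the dilute (0.00018 M) anode.
With n = 3, Ecell = −(0.0592/3)·log([dilute]/[conc]) = −(0.0592/3)·log(0.00018/0.00064) = +0.011 V.

0.011 V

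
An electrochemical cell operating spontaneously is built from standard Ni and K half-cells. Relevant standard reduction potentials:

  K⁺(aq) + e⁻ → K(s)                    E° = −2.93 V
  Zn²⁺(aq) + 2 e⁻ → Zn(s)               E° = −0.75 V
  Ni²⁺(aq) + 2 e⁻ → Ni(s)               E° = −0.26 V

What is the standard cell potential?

Of the two couples in this cell, the one with the more positive reduction potential is reduced at the cathode: here that is Ni²⁺/Ni (−0.26 V); K⁺/K (−2.93 V) is the anode.
E°cell = E°(cathode) − E°(anode) = −0.26 − (−2.93) = +2.67 V.

+2.67 V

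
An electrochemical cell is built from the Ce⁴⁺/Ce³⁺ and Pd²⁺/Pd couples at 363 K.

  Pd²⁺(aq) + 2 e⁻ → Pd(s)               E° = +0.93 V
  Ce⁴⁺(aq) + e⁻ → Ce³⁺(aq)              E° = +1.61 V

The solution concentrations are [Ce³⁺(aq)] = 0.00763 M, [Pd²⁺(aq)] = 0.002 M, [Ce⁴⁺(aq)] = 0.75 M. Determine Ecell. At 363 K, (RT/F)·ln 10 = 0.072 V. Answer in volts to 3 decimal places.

+0.921 V

Ce⁴⁺/Ce³⁺ is reduced (cathode, E° = +1.61 V) and Pd²⁺/Pd is oxidized (anode).
E°cell = E°cat − E°an = +1.61 − (+0.93) = +0.68 V; n = 2.
Balancing gives 2 Ce⁴⁺(aq) + Pd(s) → 2 Ce³⁺(aq) + Pd²⁺(aq); hence Q = ([Ce³⁺(aq)]^2·[Pd²⁺(aq)]) / [Ce⁴⁺(aq)]^2 = 2.07×10^−7 (log Q = −6.684).
E = E° − (0.072/n)·log Q = +0.68 − (0.072/2)(−6.684) = +0.921 V.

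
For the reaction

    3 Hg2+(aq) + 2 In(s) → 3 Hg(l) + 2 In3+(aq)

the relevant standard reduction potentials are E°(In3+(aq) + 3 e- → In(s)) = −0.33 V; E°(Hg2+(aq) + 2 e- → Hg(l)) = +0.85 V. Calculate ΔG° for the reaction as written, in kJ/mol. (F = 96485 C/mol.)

In the reaction as written Hg2+(aq) is reduced, so the Hg²⁺/Hg couple is the cathode and In³⁺/In is the anode.
E°cell = +0.85 − (−0.33) = +1.18 V; balancing electrons gives n = 6.
ΔG° = −nFE°cell = −(6)(96485)(+1.18) J/mol = −683 kJ/mol.

−683 kJ/mol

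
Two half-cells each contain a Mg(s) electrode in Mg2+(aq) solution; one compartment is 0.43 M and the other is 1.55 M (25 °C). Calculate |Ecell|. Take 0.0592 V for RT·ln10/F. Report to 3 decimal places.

0.016 V

For a concentration cell E°cell = 0, since both electrodes use the same couple.
The compartment with the higher Mg2+(aq) concentration (1.55 M) acts as the cathode; ions are reduced there and produced at the dilute (0.43 M) anode.
With n = 2, Ecell = −(0.0592/2)·log([dilute]/[conc]) = −(0.0592/2)·log(0.43/1.55) = +0.016 V.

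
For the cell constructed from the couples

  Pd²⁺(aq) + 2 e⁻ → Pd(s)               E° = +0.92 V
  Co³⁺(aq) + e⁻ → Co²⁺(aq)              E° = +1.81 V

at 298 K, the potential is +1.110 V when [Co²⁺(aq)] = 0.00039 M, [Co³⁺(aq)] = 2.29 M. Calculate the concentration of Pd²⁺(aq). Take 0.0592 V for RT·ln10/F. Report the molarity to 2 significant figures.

The Co³⁺/Co²⁺ couple has the larger reduction potential, so it is the cathode: E°cell = +1.81 − (+0.92) = +0.89 V and n = 2.
Since E = E° − (0.0592/n)·log Q, log Q = n(E° − E)/0.0592 = −7.432.
The balanced reaction is 2 Co³⁺(aq) + Pd(s) → 2 Co²⁺(aq) + Pd²⁺(aq), so Q = ([Co²⁺(aq)]^2·[Pd²⁺(aq)]) / [Co³⁺(aq)]^2.
Substituting the known concentrations and solving, log [Pd²⁺(aq)] = 0.106 and [Pd²⁺(aq)] = 1.3 M.

1.3 M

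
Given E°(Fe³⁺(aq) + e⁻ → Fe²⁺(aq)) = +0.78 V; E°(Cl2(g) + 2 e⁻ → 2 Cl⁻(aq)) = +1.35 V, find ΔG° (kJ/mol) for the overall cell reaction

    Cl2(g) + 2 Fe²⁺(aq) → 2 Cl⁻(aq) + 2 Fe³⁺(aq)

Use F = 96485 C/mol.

−110 kJ/mol

In the reaction as written Cl2(g) is reduced, so the Cl₂/Cl⁻ couple is the cathode and Fe³⁺/Fe²⁺ is the anode.
E°cell = +1.35 − (+0.78) = +0.57 V; balancing electrons gives n = 2.
ΔG° = −nFE°cell = −(2)(96485)(+0.57) J/mol = −110 kJ/mol.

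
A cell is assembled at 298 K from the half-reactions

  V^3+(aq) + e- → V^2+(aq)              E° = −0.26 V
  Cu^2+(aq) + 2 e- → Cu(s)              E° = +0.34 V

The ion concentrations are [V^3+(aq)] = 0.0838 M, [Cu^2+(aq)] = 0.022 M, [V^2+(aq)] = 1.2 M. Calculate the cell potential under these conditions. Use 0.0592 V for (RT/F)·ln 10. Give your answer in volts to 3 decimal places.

Cu²⁺/Cu is reduced (cathode, E° = +0.34 V) and V³⁺/V²⁺ is oxidized (anode).
E°cell = E°cat − E°an = +0.34 − (−0.26) = +0.60 V; n = 2.
The balanced reaction is Cu^2+(aq) + 2 V^2+(aq) → Cu(s) + 2 V^3+(aq), so Q = [V^3+(aq)]^2 / ([Cu^2+(aq)]·[V^2+(aq)]^2) = 0.222 and log Q = −0.654.
E = E° − (0.0592/n)·log Q = +0.60 − (0.0592/2)(−0.654) = +0.619 V.

+0.619 V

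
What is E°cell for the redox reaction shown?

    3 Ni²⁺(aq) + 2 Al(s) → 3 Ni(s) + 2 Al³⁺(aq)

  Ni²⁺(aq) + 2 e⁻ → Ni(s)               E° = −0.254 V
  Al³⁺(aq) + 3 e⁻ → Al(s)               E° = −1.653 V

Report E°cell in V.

+1.399 V

Ni²⁺(aq) gains electrons, so the Ni²⁺/Ni couple is the cathode; the Al³⁺/Al couple is the anode.
E°cell = E°(cathode) − E°(anode) = −0.254 − (−1.653) = +1.399 V.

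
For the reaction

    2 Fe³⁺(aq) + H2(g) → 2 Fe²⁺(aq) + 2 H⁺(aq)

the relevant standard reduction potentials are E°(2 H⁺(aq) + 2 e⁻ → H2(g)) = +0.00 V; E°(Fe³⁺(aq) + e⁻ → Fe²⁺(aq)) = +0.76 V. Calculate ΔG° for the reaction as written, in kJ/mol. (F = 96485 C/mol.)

−147 kJ/mol

In the reaction as written Fe³⁺(aq) is reduced, so the Fe³⁺/Fe²⁺ couple is the cathode and 2H⁺/H₂ is the anode.
E°cell = +0.76 − (+0.00) = +0.76 V; balancing electrons gives n = 2.
ΔG° = −nFE°cell = −(2)(96485)(+0.76) J/mol = −147 kJ/mol.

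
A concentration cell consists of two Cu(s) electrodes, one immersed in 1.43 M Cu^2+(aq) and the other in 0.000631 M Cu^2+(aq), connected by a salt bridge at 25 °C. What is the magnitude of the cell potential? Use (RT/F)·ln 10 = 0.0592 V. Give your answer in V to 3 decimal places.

0.099 V

For a concentration cell E°cell = 0, since both electrodes use the same couple.
The compartment with the higher Cu^2+(aq) concentration (1.43 M) acts as the cathode; ions are reduced there and produced at the dilute (0.000631 M) anode.
With n = 2, Ecell = −(0.0592/2)·log([dilute]/[conc]) = −(0.0592/2)·log(0.000631/1.43) = +0.099 V.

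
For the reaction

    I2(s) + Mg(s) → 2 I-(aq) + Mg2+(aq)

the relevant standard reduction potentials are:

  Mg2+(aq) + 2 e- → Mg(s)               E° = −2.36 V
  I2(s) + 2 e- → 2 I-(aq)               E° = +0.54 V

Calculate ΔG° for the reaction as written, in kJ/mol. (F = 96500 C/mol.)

In the reaction as written I2(s) is reduced, so the I₂/I⁻ couple is the cathode and Mg²⁺/Mg is the anode.
E°cell = +0.54 − (−2.36) = +2.90 V; balancing electrons gives n = 2.
ΔG° = −nFE°cell = −(2)(96500)(+2.90) J/mol = −560 kJ/mol.

−560 kJ/mol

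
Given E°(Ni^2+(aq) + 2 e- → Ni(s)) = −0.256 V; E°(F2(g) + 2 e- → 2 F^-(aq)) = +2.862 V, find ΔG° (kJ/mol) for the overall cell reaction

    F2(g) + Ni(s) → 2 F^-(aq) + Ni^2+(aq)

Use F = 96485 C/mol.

−602 kJ/mol

In the reaction as written F2(g) is reduced, so the F₂/F⁻ couple is the cathode and Ni²⁺/Ni is the anode.
E°cell = +2.862 − (−0.256) = +3.118 V; balancing electrons gives n = 2.
ΔG° = −nFE°cell = −(2)(96485)(+3.118) J/mol = −602 kJ/mol.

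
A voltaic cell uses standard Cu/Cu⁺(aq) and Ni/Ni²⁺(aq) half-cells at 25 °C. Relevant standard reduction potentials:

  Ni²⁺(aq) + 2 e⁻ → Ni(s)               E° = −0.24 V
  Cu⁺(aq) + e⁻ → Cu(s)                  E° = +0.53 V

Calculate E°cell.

+0.77 V

Of the two couples in this cell, the one with the more positive reduction potential is reduced at the cathode: here that is Cu⁺/Cu (+0.53 V); Ni²⁺/Ni (−0.24 V) is the anode.
E°cell = E°(cathode) − E°(anode) = +0.53 − (−0.24) = +0.77 V.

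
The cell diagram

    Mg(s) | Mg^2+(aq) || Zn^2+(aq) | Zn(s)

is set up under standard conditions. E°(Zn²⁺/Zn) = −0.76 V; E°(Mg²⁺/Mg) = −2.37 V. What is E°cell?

By convention the left-hand electrode in cell notation is the anode (oxidation) and the right-hand electrode is the cathode (reduction).
E°cell = E°(right) − E°(left) = −0.76 − (−2.37) = +1.61 V.

+1.61 V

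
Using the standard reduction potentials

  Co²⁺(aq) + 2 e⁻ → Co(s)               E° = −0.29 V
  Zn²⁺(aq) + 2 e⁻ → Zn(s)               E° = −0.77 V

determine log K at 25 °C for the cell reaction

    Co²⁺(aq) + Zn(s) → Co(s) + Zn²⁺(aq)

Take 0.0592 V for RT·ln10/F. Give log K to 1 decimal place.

The Co²⁺/Co couple is reduced (cathode); E°cell = −0.29 − (−0.77) = +0.48 V with n = 2.
At equilibrium E = 0, so log K = nE°cell / 0.0592 = (2)(+0.48) / 0.0592 = 16.2.

log K = 16.2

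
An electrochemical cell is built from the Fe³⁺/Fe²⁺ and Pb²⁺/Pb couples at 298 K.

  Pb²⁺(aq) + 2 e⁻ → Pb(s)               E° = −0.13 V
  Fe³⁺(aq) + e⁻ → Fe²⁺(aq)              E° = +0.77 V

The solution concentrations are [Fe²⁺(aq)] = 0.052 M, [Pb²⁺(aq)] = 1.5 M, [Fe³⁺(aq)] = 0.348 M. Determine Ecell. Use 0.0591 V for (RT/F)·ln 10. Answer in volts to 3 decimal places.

+0.944 V

Since E°(Fe³⁺/Fe²⁺) > E°(Pb²⁺/Pb), Fe³⁺/Fe²⁺ serves as the cathode.
E°cell = +0.77 − (−0.13) = +0.90 V, with n = 2 electrons transferred.
The balanced reaction is 2 Fe³⁺(aq) + Pb(s) → 2 Fe²⁺(aq) + Pb²⁺(aq), so Q = ([Fe²⁺(aq)]^2·[Pb²⁺(aq)]) / [Fe³⁺(aq)]^2 = 0.0335 and log Q = −1.475.
E = E° − (0.0591/n)·log Q = +0.90 − (0.0591/2)(−1.475) = +0.944 V.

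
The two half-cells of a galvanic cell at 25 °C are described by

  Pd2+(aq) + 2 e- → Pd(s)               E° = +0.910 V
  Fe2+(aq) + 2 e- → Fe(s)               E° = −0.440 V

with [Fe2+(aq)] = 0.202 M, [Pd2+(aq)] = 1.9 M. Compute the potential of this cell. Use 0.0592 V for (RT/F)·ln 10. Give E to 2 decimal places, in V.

The Pd²⁺/Pd couple has the more positive E°, so it is the cathode; Fe²⁺/Fe is the anode.
The standard potential is +0.910 − (−0.440) = +1.350 V and the balanced reaction transfers n = 2 electrons.
The balanced reaction is Pd2+(aq) + Fe(s) → Pd(s) + Fe2+(aq), so Q = [Fe2+(aq)] / [Pd2+(aq)] = 0.106 and log Q = −0.973.
E = E° − (0.0592/n)·log Q = +1.350 − (0.0592/2)(−0.973) = +1.38 V.

+1.38 V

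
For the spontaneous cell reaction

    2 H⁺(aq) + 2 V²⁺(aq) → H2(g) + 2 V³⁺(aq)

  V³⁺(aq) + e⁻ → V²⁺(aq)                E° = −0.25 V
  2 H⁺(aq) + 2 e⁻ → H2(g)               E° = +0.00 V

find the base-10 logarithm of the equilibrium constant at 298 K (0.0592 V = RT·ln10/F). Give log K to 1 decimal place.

log K = 8.4

The 2H⁺/H₂ couple is reduced (cathode); E°cell = +0.00 − (−0.25) = +0.25 V with n = 2.
At equilibrium E = 0, so log K = nE°cell / 0.0592 = (2)(+0.25) / 0.0592 = 8.4.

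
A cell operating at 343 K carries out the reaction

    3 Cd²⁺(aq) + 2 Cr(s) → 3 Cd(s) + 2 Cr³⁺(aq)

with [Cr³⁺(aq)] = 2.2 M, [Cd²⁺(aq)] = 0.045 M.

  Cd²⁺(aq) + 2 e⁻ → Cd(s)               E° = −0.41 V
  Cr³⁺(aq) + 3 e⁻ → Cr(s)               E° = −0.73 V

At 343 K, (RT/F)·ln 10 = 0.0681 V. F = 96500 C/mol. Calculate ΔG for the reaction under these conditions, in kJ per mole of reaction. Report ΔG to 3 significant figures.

E°cell = −0.41 − (−0.73) = +0.32 V; the balanced reaction transfers n = 6 electrons.
Q = [Cr³⁺(aq)]^2 / [Cd²⁺(aq)]^3 = 5.31×10^4, so log Q = 4.725 and E = +0.32 − (0.0681/6)(4.725) = +0.2664 V.
Then ΔG = −nFE = −6 × 96500 × +0.2664 J/mol = −154 kJ/mol.

−154 kJ/mol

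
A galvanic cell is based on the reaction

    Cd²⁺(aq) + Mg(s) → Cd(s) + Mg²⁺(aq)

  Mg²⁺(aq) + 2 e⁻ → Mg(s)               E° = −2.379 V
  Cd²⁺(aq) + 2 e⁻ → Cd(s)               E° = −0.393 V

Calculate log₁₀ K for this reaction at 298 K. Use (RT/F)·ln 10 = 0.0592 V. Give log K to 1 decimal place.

The Cd²⁺/Cd couple is reduced (cathode); E°cell = −0.393 − (−2.379) = +1.986 V with n = 2.
At equilibrium E = 0, so log K = nE°cell / 0.0592 = (2)(+1.986) / 0.0592 = 67.1.

log K = 67.1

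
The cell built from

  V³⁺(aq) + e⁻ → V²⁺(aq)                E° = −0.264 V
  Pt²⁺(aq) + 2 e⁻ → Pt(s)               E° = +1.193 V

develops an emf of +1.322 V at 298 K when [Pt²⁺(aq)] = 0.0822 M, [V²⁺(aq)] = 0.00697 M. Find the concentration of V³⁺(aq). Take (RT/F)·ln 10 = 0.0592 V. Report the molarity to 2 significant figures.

0.38 M

Pt²⁺/Pt is the cathode (higher E°); E°cell = +1.193 − (−0.264) = +1.457 V with n = 2.
Rearranging E = E° − (0.0592/n)·log Q gives log Q = 2(+1.457 − (+1.322))/0.0592 = 4.561.
For Pt²⁺(aq) + 2 V²⁺(aq) → Pt(s) + 2 V³⁺(aq), the reaction quotient is Q = [V³⁺(aq)]^2 / ([Pt²⁺(aq)]·[V²⁺(aq)]^2).
Isolating [V³⁺(aq)] in Q = 10^{4.561} yields log [V³⁺(aq)] = −0.419, i.e. 0.38 M.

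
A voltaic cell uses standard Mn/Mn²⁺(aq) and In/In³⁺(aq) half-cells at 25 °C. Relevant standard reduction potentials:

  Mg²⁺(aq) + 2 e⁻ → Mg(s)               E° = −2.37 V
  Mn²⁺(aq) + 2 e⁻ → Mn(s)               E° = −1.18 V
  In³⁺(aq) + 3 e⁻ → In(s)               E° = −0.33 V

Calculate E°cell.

+0.85 V

The In³⁺/In couple has the higher E°, so In ion is reduced (cathode) and Mn is oxidized (anode).
E°cell = E°(cathode) − E°(anode) = −0.33 − (−1.18) = +0.85 V.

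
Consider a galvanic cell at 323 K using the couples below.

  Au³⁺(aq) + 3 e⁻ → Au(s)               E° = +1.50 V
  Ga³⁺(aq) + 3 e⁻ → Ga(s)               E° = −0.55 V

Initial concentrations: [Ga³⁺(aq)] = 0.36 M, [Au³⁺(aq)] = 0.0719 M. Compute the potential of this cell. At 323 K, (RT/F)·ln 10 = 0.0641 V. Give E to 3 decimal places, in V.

+2.035 V

Au³⁺/Au is reduced (cathode, E° = +1.50 V) and Ga³⁺/Ga is oxidized (anode).
E°cell = +1.50 − (−0.55) = +2.05 V, with n = 3 electrons transferred.
Balancing gives Au³⁺(aq) + Ga(s) → Au(s) + Ga³⁺(aq); hence Q = [Ga³⁺(aq)] / [Au³⁺(aq)] = 5.01 (log Q = 0.700).
E = E° − (0.0641/n)·log Q = +2.05 − (0.0641/3)(0.700) = +2.035 V.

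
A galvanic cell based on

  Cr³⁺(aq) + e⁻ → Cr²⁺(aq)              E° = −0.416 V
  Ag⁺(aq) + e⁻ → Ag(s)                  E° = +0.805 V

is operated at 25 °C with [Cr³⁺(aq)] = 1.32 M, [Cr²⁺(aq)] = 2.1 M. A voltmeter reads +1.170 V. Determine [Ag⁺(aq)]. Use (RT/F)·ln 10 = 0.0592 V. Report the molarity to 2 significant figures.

0.086 M

With Ag⁺/Ag at the cathode and Cr³⁺/Cr²⁺ at the anode, E°cell = +0.805 − (−0.416) = +1.221 V (n = 1).
Since E = E° − (0.0592/n)·log Q, log Q = n(E° − E)/0.0592 = 0.861.
The balanced reaction is Ag⁺(aq) + Cr²⁺(aq) → Ag(s) + Cr³⁺(aq), so Q = [Cr³⁺(aq)] / ([Ag⁺(aq)]·[Cr²⁺(aq)]).
Solving for the unknown gives log [Ag⁺(aq)] = −1.063, so [Ag⁺(aq)] ≈ 0.086 M.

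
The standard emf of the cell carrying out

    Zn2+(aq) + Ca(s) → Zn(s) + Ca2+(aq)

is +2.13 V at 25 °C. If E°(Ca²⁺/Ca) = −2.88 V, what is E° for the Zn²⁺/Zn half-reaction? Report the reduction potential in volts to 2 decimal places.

In the reaction as written the Zn²⁺/Zn couple is reduced (cathode) and Ca²⁺/Ca is oxidized (anode), so E°cell = E°(Zn²⁺/Zn) − E°(Ca²⁺/Ca).
E°(Zn²⁺/Zn) = E°cell + E°(anode) = +2.13 + (−2.88) = −0.75 V.

−0.75 V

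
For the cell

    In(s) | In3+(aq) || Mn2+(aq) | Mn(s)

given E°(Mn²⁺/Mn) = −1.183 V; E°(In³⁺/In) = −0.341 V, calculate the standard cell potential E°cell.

By convention the left-hand electrode in cell notation is the anode (oxidation) and the right-hand electrode is the cathode (reduction).
E°cell = E°(right) − E°(left) = −1.183 − (−0.341) = −0.842 V.
The negative sign shows that, as written, the cell would require an external voltage to drive the reaction.

−0.842 V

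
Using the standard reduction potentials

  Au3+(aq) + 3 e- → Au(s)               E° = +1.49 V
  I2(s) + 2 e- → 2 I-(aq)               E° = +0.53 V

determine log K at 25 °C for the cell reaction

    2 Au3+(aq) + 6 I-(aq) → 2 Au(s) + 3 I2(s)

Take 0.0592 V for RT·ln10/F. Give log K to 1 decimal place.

The Au³⁺/Au couple is reduced (cathode); E°cell = +1.49 − (+0.53) = +0.96 V with n = 6.
At equilibrium E = 0, so log K = nE°cell / 0.0592 = (6)(+0.96) / 0.0592 = 97.3.

log K = 97.3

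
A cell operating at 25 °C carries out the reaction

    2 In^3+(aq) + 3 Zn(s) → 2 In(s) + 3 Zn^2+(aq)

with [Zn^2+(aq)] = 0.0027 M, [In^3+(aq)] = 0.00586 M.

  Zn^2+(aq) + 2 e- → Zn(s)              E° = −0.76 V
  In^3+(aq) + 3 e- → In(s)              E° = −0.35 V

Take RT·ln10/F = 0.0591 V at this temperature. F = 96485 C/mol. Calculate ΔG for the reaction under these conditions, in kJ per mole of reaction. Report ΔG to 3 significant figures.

The standard cell potential is −0.35 − (−0.76) = +0.41 V, with n = 6 electrons in the balanced equation.
The reaction quotient is [Zn^2+(aq)]^3 / [In^3+(aq)]^2 = 0.000573; by Nernst, E = +0.41 − (0.0591/6)(−3.242) = +0.4419 V.
ΔG = −nFE = −(6)(96485)(+0.4419) J/mol = −256 kJ/mol.

−256 kJ/mol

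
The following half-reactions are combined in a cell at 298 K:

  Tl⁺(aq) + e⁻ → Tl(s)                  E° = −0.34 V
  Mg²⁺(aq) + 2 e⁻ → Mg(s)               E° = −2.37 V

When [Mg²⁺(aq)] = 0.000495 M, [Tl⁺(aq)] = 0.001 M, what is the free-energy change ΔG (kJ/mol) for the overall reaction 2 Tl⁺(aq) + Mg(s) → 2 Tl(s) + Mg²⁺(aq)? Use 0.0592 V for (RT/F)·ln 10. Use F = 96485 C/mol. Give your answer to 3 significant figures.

−376 kJ/mol

E°cell = −0.34 − (−2.37) = +2.03 V; the balanced reaction transfers n = 2 electrons.
The reaction quotient is [Mg²⁺(aq)] / [Tl⁺(aq)]^2 = 495; by Nernst, E = +2.03 − (0.0592/2)(2.695) = +1.9502 V.
Then ΔG = −nFE = −2 × 96485 × +1.9502 J/mol = −376 kJ/mol.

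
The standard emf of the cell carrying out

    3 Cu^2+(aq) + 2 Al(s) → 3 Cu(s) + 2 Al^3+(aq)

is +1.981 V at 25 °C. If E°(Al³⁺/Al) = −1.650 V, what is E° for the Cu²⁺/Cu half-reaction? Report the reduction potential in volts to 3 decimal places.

+0.331 V

In the reaction as written the Cu²⁺/Cu couple is reduced (cathode) and Al³⁺/Al is oxidized (anode), so E°cell = E°(Cu²⁺/Cu) − E°(Al³⁺/Al).
E°(Cu²⁺/Cu) = E°cell + E°(anode) = +1.981 + (−1.650) = +0.331 V.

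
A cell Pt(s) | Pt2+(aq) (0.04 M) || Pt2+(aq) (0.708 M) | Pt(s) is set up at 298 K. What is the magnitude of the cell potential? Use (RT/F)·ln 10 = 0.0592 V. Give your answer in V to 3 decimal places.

For a concentration cell E°cell = 0, since both electrodes use the same couple.
The compartment with the higher Pt2+(aq) concentration (0.708 M) acts as the cathode; ions are reduced there and produced at the dilute (0.04 M) anode.
With n = 2, Ecell = −(0.0592/2)·log([dilute]/[conc]) = −(0.0592/2)·log(0.04/0.708) = +0.037 V.

0.037 V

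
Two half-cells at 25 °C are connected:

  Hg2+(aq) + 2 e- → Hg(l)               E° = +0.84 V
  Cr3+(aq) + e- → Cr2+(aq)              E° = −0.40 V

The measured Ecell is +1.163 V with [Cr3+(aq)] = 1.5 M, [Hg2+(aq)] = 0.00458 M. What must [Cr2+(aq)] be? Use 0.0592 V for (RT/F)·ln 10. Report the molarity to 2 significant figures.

1.1 M

The Hg²⁺/Hg couple has the larger reduction potential, so it is the cathode: E°cell = +0.84 − (−0.40) = +1.24 V and n = 2.
Since E = E° − (0.0592/n)·log Q, log Q = n(E° − E)/0.0592 = 2.601.
Balancing electrons gives Hg2+(aq) + 2 Cr2+(aq) → Hg(l) + 2 Cr3+(aq); thus Q = [Cr3+(aq)]^2 / ([Hg2+(aq)]·[Cr2+(aq)]^2).
Substituting the known concentrations and solving, log [Cr2+(aq)] = 0.045 and [Cr2+(aq)] = 1.1 M.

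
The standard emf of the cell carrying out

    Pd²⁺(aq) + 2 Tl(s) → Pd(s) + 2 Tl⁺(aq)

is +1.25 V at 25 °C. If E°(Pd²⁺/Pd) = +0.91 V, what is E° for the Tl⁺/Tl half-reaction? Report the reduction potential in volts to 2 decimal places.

In the reaction as written the Pd²⁺/Pd couple is reduced (cathode) and Tl⁺/Tl is oxidized (anode), so E°cell = E°(Pd²⁺/Pd) − E°(Tl⁺/Tl).
E°(Tl⁺/Tl) = E°(cathode) − E°cell = +0.91 − (+1.25) = −0.34 V.

−0.34 V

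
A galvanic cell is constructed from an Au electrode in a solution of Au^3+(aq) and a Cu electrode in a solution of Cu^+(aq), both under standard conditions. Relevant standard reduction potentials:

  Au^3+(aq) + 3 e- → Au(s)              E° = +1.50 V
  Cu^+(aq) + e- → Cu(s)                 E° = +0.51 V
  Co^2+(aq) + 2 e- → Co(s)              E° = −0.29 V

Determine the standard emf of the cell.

+0.99 V

The Au³⁺/Au couple has the higher E°, so Au ion is reduced (cathode) and Cu is oxidized (anode).
E°cell = E°(cathode) − E°(anode) = +1.50 − (+0.51) = +0.99 V.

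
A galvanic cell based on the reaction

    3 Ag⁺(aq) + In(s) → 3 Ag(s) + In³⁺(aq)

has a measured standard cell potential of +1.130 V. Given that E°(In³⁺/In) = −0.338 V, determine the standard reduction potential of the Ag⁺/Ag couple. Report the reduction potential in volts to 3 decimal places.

+0.792 V

In the reaction as written the Ag⁺/Ag couple is reduced (cathode) and In³⁺/In is oxidized (anode), so E°cell = E°(Ag⁺/Ag) − E°(In³⁺/In).
E°(Ag⁺/Ag) = E°cell + E°(anode) = +1.130 + (−0.338) = +0.792 V.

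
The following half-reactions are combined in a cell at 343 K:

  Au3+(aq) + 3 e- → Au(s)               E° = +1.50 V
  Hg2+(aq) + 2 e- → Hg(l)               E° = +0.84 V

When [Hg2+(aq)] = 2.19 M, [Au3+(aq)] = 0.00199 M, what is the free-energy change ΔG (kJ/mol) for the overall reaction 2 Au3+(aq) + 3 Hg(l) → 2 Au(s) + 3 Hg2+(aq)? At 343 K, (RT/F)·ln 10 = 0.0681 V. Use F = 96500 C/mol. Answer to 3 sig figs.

−340 kJ/mol

E°cell = +1.50 − (+0.84) = +0.66 V; the balanced reaction transfers n = 6 electrons.
Q = [Hg2+(aq)]^3 / [Au3+(aq)]^2 = 2.65×10^6, so log Q = 6.424 and E = +0.66 − (0.0681/6)(6.424) = +0.5871 V.
ΔG = −nFE = −(6)(96500)(+0.5871) J/mol = −340 kJ/mol.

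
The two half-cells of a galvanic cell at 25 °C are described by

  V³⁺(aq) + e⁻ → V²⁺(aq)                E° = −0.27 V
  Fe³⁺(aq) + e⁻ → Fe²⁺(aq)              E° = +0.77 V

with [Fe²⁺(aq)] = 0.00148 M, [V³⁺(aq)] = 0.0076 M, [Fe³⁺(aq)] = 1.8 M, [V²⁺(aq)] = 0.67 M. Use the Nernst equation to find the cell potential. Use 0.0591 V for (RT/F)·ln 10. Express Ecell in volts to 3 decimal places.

The Fe³⁺/Fe²⁺ couple has the more positive E°, so it is the cathode; V³⁺/V²⁺ is the anode.
The standard potential is +0.77 − (−0.27) = +1.04 V and the balanced reaction transfers n = 1 electron.
Balancing gives Fe³⁺(aq) + V²⁺(aq) → Fe²⁺(aq) + V³⁺(aq); hence Q = ([Fe²⁺(aq)]·[V³⁺(aq)]) / ([Fe³⁺(aq)]·[V²⁺(aq)]) = 9.33×10^−6 (log Q = −5.030).
E = E° − (0.0591/n)·log Q = +1.04 − (0.0591/1)(−5.030) = +1.337 V.

+1.337 V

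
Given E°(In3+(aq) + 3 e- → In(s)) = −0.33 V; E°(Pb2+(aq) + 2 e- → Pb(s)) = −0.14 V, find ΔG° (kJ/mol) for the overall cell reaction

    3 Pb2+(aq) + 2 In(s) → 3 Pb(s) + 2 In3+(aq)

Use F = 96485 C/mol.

In the reaction as written Pb2+(aq) is reduced, so the Pb²⁺/Pb couple is the cathode and In³⁺/In is the anode.
E°cell = −0.14 − (−0.33) = +0.19 V; balancing electrons gives n = 6.
ΔG° = −nFE°cell = −(6)(96485)(+0.19) J/mol = −110 kJ/mol.

−110 kJ/mol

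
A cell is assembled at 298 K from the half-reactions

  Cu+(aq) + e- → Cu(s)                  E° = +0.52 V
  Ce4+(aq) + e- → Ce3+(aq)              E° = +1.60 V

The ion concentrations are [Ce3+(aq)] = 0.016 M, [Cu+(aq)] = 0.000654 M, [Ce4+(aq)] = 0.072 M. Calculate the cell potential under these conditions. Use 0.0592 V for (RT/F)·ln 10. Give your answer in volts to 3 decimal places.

+1.307 V

Ce⁴⁺/Ce³⁺ is reduced (cathode, E° = +1.60 V) and Cu⁺/Cu is oxidized (anode).
E°cell = +1.60 − (+0.52) = +1.08 V, with n = 1 electron transferred.
The balanced reaction is Ce4+(aq) + Cu(s) → Ce3+(aq) + Cu+(aq), so Q = ([Ce3+(aq)]·[Cu+(aq)]) / [Ce4+(aq)] = 0.000145 and log Q = −3.838.
By the Nernst equation, E = +1.08 − (0.0592/1)·(−3.838) = +1.307 V.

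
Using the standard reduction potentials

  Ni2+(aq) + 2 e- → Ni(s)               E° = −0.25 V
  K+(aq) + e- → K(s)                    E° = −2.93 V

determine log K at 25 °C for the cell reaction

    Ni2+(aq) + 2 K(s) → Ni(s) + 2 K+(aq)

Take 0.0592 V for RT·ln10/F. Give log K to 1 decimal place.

log K = 90.5

The Ni²⁺/Ni couple is reduced (cathode); E°cell = −0.25 − (−2.93) = +2.68 V with n = 2.
At equilibrium E = 0, so log K = nE°cell / 0.0592 = (2)(+2.68) / 0.0592 = 90.5.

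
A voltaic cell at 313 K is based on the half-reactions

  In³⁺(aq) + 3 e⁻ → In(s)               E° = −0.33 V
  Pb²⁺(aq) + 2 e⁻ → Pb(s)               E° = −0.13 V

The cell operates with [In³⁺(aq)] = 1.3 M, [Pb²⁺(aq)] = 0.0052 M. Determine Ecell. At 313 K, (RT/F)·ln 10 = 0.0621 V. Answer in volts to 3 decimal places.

+0.127 V

Pb²⁺/Pb is reduced (cathode, E° = −0.13 V) and In³⁺/In is oxidized (anode).
E°cell = E°cat − E°an = −0.13 − (−0.33) = +0.20 V; n = 6.
The balanced reaction is 3 Pb²⁺(aq) + 2 In(s) → 3 Pb(s) + 2 In³⁺(aq), so Q = [In³⁺(aq)]^2 / [Pb²⁺(aq)]^3 = 1.2×10^7 and log Q = 7.080.
Applying E = E° − (RT ln10/nF)·log Q gives +0.20 − (0.0621/6)(7.080) = +0.127 V.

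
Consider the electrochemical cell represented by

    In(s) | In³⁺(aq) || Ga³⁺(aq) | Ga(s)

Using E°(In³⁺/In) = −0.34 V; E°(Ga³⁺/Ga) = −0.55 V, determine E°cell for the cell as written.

By convention the left-hand electrode in cell notation is the anode (oxidation) and the right-hand electrode is the cathode (reduction).
E°cell = E°(right) − E°(left) = −0.55 − (−0.34) = −0.21 V.
The negative sign shows that, as written, the cell would require an external voltage to drive the reaction.

−0.21 V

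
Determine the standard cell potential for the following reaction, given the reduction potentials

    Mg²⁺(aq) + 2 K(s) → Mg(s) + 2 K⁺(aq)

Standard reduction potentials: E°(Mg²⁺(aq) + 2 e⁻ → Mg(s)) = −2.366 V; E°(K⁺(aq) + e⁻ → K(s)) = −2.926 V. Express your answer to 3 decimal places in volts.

+0.560 V

In the reaction as written, Mg²⁺(aq) is reduced (cathode) and K⁺(aq) is produced by oxidation at the anode.
E°cell = E°(cathode) − E°(anode) = −2.366 − (−2.926) = +0.560 V.
The positive value indicates the reaction is spontaneous as written.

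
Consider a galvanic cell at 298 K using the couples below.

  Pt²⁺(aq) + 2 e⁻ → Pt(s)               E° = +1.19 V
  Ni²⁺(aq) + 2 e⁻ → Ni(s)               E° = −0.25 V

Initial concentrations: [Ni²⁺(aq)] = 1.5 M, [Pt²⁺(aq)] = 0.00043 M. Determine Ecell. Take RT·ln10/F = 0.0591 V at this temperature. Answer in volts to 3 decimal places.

Since E°(Pt²⁺/Pt) > E°(Ni²⁺/Ni), Pt²⁺/Pt serves as the cathode.
The standard potential is +1.19 − (−0.25) = +1.44 V and the balanced reaction transfers n = 2 electrons.
For the overall reaction Pt²⁺(aq) + Ni(s) → Pt(s) + Ni²⁺(aq), Q = [Ni²⁺(aq)] / [Pt²⁺(aq)] = 3.49×10^3, giving log Q = 3.543.
Applying E = E° − (RT ln10/nF)·log Q gives +1.44 − (0.0591/2)(3.543) = +1.335 V.

+1.335 V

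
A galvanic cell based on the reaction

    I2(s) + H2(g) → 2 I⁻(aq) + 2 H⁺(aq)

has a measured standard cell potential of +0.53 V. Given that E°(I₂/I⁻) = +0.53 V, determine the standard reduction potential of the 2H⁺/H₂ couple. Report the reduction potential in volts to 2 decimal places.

+0.00 V

In the reaction as written the I₂/I⁻ couple is reduced (cathode) and 2H⁺/H₂ is oxidized (anode), so E°cell = E°(I₂/I⁻) − E°(2H⁺/H₂).
E°(2H⁺/H₂) = E°(cathode) − E°cell = +0.53 − (+0.53) = +0.00 V.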